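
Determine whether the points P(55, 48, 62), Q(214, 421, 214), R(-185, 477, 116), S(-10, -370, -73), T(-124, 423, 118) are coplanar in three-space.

No

The plane through P, Q, R has normal n = PQ × PR = (-45066, -45066, 157731) and equation n·X = 5137524.
Checking the remaining points: n·S = 5610717, n·T = 5137524.
Since n·S = 5610717 ≠ 5137524, S is off the plane and the points are not all coplanar.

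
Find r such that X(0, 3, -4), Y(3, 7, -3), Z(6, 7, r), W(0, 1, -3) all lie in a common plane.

0

Coplanarity ⇔ det[XY; XZ; XW] = 0.
Expanding, this is linear in r: (6)r + (0) = 0.
So r = 0.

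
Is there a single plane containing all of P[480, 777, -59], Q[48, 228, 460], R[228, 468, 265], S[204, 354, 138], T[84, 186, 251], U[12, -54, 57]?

The plane through P, Q, R has normal n = PQ × PR = (-17505, 9180, -4860) and equation n·X = -982800.
Checking the remaining points: n·S = -991980, n·T = -982800, n·U = -982800.
Since n·S = -991980 ≠ -982800, S is off the plane and the points are not all coplanar.

No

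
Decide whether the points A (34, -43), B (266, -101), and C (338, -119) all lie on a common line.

AB = (232, -58), AC = (304, -76).
det[AB; AC] = (232)(-76) − (-58)(304) = 0.
The determinant is zero, so the points are collinear.

Yes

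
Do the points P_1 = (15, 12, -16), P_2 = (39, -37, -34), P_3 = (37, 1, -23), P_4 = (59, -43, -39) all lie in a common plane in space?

No

The four points are coplanar iff the 3×3 determinant with rows P_1P_2, P_1P_3, P_1P_4 is zero.
Rows: (24, -49, -18), (22, -11, -7), (44, -55, -23).
Expanding along the first row: (24)(-132) − (-49)(-198) + (-18)(-726) = 198.
Nonzero ⇒ not coplanar.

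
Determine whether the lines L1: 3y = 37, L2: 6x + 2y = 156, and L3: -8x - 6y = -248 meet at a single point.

Lines aᵢx + bᵢy = cᵢ with pairwise distinct directions are concurrent exactly when det[aᵢ bᵢ cᵢ] = 0.
Here the determinant is -20.
Nonzero, so no common point exists.

No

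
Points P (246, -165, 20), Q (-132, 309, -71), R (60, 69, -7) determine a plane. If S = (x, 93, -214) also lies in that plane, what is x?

34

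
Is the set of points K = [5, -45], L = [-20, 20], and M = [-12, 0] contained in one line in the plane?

No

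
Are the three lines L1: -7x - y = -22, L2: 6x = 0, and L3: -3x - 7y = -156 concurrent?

The three lines meet at one point iff the augmented coefficient matrix [aᵢ bᵢ cᵢ] has rank < 3, i.e. its determinant vanishes.
Here the determinant is -12.
Nonzero, so no common point exists.

No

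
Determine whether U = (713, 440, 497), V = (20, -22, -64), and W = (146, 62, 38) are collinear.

UV = (-693, -462, -561), UW = (-567, -378, -459).
Each component of UW is 9/11 times the corresponding component of UV, so UW = 9/11·UV and the points are collinear.

Yes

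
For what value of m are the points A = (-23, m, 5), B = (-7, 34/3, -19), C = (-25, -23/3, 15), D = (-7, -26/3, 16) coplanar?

The points are coplanar iff AB · (AC × AD) = 0.
Expanding, this is linear in m: (-630)m + (-1260) = 0.
So m = -2.

-2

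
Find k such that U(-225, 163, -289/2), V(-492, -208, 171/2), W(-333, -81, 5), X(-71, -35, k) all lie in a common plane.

Normal to plane UVW: n = (1311/2, 30153/2, 25080); plane equation n·P = -1314078.
Requiring n·X = -1314078: (25080)k + (-574218) = -1314078.
So k = -59/2.

-59/2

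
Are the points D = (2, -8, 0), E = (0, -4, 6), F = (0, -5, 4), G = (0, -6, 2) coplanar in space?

Yes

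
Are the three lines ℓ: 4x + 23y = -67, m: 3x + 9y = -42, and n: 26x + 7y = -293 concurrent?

The three lines meet at one point iff the augmented coefficient matrix [aᵢ bᵢ cᵢ] has rank < 3, i.e. its determinant vanishes.
Here the determinant is 0.
It vanishes, so the lines are concurrent at (-11, -1).

Yes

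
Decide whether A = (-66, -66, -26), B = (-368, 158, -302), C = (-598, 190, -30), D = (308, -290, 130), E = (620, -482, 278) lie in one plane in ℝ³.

The plane through A, B, C has normal n = AB × AC = (69760, 145624, 41856) and equation n·P = -15303600.
Checking the remaining points: n·D = -15303600, n·E = -15303600.
All equal -15303600, so all 5 points lie in one plane.

Yes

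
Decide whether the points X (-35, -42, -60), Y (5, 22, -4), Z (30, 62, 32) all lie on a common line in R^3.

XY = (40, 64, 56), XZ = (65, 104, 92).
XY × XZ = (64, -40, 0).
The cross product is nonzero, so the points do not lie on one line.

No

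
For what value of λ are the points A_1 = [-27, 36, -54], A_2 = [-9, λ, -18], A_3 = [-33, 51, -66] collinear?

-9

Direction A_1A_3 = (-6, 15, -12). From the x-coordinate of A_2, the parameter along the line is τ = (-9 − (-27))/(-6) = -3.
Then λ = 36 + (-3)·(15) = -9.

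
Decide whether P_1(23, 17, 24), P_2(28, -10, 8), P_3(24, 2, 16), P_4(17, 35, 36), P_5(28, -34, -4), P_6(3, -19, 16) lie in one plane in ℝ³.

The plane through P_1, P_2, P_3 has normal n = P_1P_2 × P_1P_3 = (-24, 24, -48) and equation n·P = -1296.
Checking the remaining points: n·P_4 = -1296, n·P_5 = -1296, n·P_6 = -1296.
All equal -1296, so all 6 points lie in one plane.

Yes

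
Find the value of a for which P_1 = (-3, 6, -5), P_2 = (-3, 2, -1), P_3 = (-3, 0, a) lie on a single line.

Direction P_1P_2 = (0, -4, 4). From the y-coordinate of P_3, the parameter along the line is τ = (0 − 6)/(-4) = 3/2.
Then a = (-5) + 3/2·(4) = 1.

1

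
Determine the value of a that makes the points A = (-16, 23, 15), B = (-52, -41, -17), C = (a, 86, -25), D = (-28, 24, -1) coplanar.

Normal to plane ABD: n = (1056, -192, -804); plane equation n·P = -33372.
Requiring n·C = -33372: (1056)a + (3588) = -33372.
So a = -35.

-35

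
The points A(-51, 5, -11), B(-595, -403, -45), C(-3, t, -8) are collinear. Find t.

Collinearity requires AB × AC = 0; each component is linear in t.
The x-component gives (34)t + (-1394) = 0, so t = 41.
The remaining components then also vanish.

41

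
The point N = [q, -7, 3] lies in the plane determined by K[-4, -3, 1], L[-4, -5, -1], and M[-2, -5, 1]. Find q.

Coplanarity requires KL · (KM × KN) = 0.
KL = (0, -2, -2), KM = (2, -2, 0); the triple product is linear in q with coefficient -4 and constant term 8.
Setting it to zero: q = 2.

2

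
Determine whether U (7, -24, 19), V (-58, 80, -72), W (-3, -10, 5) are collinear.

UV = (-65, 104, -91), UW = (-10, 14, -14).
UV × UW = (-182, 0, 130).
The cross product is nonzero, so the points do not lie on one line.

No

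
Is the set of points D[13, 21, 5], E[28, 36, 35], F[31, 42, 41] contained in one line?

No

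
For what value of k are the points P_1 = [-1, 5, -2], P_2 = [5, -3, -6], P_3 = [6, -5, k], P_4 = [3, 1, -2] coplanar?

-8

Normal to plane P_1P_2P_4: n = (-16, -16, 8); plane equation n·P = -80.
Requiring n·P_3 = -80: (8)k + (-16) = -80.
So k = -8.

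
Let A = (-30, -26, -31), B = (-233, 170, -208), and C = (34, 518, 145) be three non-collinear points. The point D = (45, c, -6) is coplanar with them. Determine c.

-302

Coplanarity requires AB · (AC × AD) = 0.
AB = (-203, 196, -177), AC = (64, 544, 176); the triple product is linear in c with coefficient 24400 and constant term 7368800.
Setting it to zero: c = -302.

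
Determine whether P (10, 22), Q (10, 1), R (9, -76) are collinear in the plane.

PQ = (0, -21), PR = (-1, -98).
Twice the signed area of △PQR is (0)(-98) − (-21)(-1) = -21.
The area is nonzero, so the three points are not collinear.

No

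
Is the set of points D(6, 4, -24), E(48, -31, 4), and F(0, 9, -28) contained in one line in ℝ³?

DE = (42, -35, 28), DF = (-6, 5, -4).
Each component of DF is -1/7 times the corresponding component of DE, so DF = -1/7·DE and the points are collinear.

Yes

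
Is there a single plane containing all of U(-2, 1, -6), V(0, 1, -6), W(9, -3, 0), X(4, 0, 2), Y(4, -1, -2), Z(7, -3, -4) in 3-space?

The plane through U, V, W has normal n = UV × UW = (0, -12, -8) and equation n·P = 36.
Checking the remaining points: n·X = -16, n·Y = 28, n·Z = 68.
Since n·X = -16 ≠ 36, X is off the plane and the points are not all coplanar.

No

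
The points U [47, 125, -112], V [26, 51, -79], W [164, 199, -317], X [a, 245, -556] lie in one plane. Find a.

299

Normal to plane UVW: n = (12728, -444, 7104); plane equation n·P = -252932.
Requiring n·X = -252932: (12728)a + (-4058604) = -252932.
So a = 299.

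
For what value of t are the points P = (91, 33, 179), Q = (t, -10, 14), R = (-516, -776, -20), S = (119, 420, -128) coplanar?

Normal to plane PRS: n = (325376, -191921, -212257); plane equation n·X = -14718180.
Requiring n·Q = -14718180: (325376)t + (-1052388) = -14718180.
So t = -42.

-42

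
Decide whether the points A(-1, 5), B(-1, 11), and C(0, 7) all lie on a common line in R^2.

AB = (0, 6), AC = (1, 2).
det[AB; AC] = (0)(2) − (6)(1) = -6.
The determinant is nonzero, so they are not collinear.

No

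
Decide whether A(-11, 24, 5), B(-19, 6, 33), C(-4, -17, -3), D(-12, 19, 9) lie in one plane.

The four points are coplanar iff the 3×3 determinant with rows AB, AC, AD is zero.
Rows: (-8, -18, 28), (7, -41, -8), (-1, -5, 4).
Expanding along the first row: (-8)(-204) − (-18)(20) + (28)(-76) = -136.
Nonzero ⇒ not coplanar.

No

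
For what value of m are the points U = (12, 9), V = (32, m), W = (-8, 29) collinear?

-11

The three points are collinear iff det[UV; UW] = 0.
This determinant is linear in m: (20)m + (220) = 0, so m = -11.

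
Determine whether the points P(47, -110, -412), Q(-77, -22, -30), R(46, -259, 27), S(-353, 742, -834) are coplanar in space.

With P as base: PQ = (-124, 88, 382), PR = (-1, -149, 439), PS = (-400, 852, -422).
PR × PS = (-311150, -176022, -60452).
PQ · (PR × PS) = 0.
The scalar triple product vanishes, so the four points are coplanar.

Yes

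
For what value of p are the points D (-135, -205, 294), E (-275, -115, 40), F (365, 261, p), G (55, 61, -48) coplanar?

Normal to plane DEG: n = (36784, -96140, -54340); plane equation n·P = -1233100.
Requiring n·F = -1233100: (-54340)p + (-11666380) = -1233100.
So p = -192.

-192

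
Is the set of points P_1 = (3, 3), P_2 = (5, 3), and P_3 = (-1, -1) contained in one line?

P_1P_2 = (2, 0), P_1P_3 = (-4, -4).
If collinear, P_1P_3 would be a scalar multiple of P_1P_2. But (2)·(-4) ≠ (0)·(-4) (difference -8), so they are not parallel; the points are not collinear.

No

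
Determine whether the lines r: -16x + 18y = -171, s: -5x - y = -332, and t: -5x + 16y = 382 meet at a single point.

No

Intersecting r and s: solving the 2×2 system gives (x, y) = (6147/106, 4457/106).
Substitute into t: (-5)(6147/106) + (16)(4457/106) = 40577/106.
But t requires 382 ≠ 40577/106, so the three lines have no common point.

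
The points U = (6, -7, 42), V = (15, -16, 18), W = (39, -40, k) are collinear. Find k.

-46

Direction UV = (9, -9, -24). From the x-coordinate of W, the parameter along the line is τ = (39 − 6)/9 = 11/3.
Then k = 42 + 11/3·(-24) = -46.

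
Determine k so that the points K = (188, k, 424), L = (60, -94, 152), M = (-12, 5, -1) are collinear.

-270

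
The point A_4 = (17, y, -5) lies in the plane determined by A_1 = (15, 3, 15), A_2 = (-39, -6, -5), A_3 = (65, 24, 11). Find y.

15

Coplanarity requires A_1A_2 · (A_1A_3 × A_1A_4) = 0.
A_1A_2 = (-54, -9, -20), A_1A_3 = (50, 21, -4); the triple product is linear in y with coefficient -1216 and constant term 18240.
Setting it to zero: y = 15.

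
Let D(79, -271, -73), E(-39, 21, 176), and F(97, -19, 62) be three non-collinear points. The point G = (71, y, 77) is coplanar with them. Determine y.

-23

The plane through D, E, F has equation −23328x + 20412y − 34992z = -4820148.
Substituting G: (20412)y + (-4350672) = -4820148, so y = -23.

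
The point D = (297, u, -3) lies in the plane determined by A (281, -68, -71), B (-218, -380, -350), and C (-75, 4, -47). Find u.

20

Coplanarity requires AB · (AC × AD) = 0.
AB = (-499, -312, -279), AC = (-356, 72, 24); the triple product is linear in u with coefficient 111300 and constant term -2226000.
Setting it to zero: u = 20.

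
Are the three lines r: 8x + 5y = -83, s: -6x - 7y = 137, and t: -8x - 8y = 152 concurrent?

Intersecting r and s: solving the 2×2 system gives (x, y) = (4, -23).
Substitute into t: (-8)(4) + (-8)(-23) = 152.
This equals 152, so (4, -23) lies on all three lines and they are concurrent.

Yes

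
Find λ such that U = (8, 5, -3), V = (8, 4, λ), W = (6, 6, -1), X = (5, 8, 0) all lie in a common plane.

-3

Normal to plane UWX: n = (-3, 0, -3); plane equation n·P = -15.
Requiring n·V = -15: (-3)λ + (-24) = -15.
So λ = -3.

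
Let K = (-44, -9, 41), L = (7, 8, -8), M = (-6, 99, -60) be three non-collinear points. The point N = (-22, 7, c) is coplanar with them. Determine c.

A normal to the plane is n = KL × KM = (3575, 3289, 4862).
N lies in the plane iff n · KN = 0.
This gives (4862)c + (-68068) = 0, so c = 14.

14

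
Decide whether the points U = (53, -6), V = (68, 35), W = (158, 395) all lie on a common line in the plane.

No

UV = (15, 41), UW = (105, 401).
det[UV; UW] = (15)(401) − (41)(105) = 1710.
The determinant is nonzero, so they are not collinear.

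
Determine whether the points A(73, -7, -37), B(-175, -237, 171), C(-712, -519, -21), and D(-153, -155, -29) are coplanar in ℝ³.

No

A normal to the plane through A, B, C is n = AB × AC = (102816, -159312, -53574).
The plane has equation n·P = 10602990. For D: n·D = 10516158.
10516158 ≠ 10602990, so D is off the plane.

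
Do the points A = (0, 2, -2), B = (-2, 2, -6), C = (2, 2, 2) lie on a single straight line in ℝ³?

Yes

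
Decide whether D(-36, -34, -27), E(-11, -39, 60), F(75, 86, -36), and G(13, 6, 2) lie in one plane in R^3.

No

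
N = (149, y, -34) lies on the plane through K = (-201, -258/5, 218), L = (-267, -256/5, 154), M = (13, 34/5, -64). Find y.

92/5

Coplanarity requires KL · (KM × KN) = 0.
KL = (-66, 2/5, -64), KM = (214, 292/5, -282); the triple product is linear in y with coefficient -32308 and constant term 2972336/5.
Setting it to zero: y = 92/5.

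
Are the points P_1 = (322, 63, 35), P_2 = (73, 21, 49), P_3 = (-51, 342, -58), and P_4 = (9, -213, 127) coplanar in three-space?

Yes

The four points are coplanar iff the 3×3 determinant with rows P_1P_2, P_1P_3, P_1P_4 is zero.
Rows: (-249, -42, 14), (-373, 279, -93), (-313, -276, 92).
Expanding along the first row: (-249)(0) − (-42)(-63425) + (14)(190275) = 0.
Zero determinant ⇒ coplanar.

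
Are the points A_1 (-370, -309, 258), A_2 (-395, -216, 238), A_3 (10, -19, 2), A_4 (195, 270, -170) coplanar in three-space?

No

With A_1 as base: A_1A_2 = (-25, 93, -20), A_1A_3 = (380, 290, -256), A_1A_4 = (565, 579, -428).
A_1A_3 × A_1A_4 = (24104, 18000, 56170).
A_1A_2 · (A_1A_3 × A_1A_4) = -52000.
Since -52000 ≠ 0, the four points are not coplanar.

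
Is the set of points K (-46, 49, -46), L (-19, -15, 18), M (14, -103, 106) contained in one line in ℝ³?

KL = (27, -64, 64), KM = (60, -152, 152).
Comparing components 3 and 1: (64)(60) − (27)(152) = -264 ≠ 0, so KL and KM are not parallel and the points are not collinear.

No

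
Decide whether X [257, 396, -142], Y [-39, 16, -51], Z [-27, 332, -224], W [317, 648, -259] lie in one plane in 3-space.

A normal to the plane through X, Y, Z is n = XY × XZ = (36984, -50116, -88976).
The plane has equation n·P = 2293544. For W: n·W = 2293544.
Equal, so W lies in the plane and all four are coplanar.

Yes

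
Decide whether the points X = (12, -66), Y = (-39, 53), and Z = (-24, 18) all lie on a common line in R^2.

XY = (-51, 119), XZ = (-36, 84).
Twice the signed area of △XYZ is (-51)(84) − (119)(-36) = 0.
The triangle is degenerate (zero area), so the points are collinear.

Yes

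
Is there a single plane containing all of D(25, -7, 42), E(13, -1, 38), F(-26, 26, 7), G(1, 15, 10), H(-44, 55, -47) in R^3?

The plane through D, E, F has normal n = DE × DF = (-78, -216, -90) and equation n·P = -4218.
Checking the remaining points: n·G = -4218, n·H = -4218.
All equal -4218, so all 5 points lie in one plane.

Yes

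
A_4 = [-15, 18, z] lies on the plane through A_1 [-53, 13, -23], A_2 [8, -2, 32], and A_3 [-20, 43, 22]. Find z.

Coplanarity requires A_1A_2 · (A_1A_3 × A_1A_4) = 0.
A_1A_2 = (61, -15, 55), A_1A_3 = (33, 30, 45); the triple product is linear in z with coefficient 2325 and constant term -39525.
Setting it to zero: z = 17.

17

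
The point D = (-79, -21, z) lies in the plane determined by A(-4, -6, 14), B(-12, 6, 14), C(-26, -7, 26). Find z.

59

A normal to the plane is n = AB × AC = (144, 96, 272).
D lies in the plane iff n · AD = 0.
This gives (272)z + (-16048) = 0, so z = 59.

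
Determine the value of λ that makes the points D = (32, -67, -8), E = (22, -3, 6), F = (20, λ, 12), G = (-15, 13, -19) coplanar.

Coplanarity ⇔ det[DE; DF; DG] = 0.
Expanding, this is linear in λ: (768)λ + (-14592) = 0.
So λ = 19.

19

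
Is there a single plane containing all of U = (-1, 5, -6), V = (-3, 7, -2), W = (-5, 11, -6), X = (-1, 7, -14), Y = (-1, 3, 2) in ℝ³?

The plane through U, V, W has normal n = UV × UW = (-24, -16, -4) and equation n·P = -32.
Checking the remaining points: n·X = -32, n·Y = -32.
All equal -32, so all 5 points lie in one plane.

Yes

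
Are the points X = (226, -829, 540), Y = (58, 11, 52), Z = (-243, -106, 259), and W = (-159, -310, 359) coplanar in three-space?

The four points are coplanar iff the 3×3 determinant with rows XY, XZ, XW is zero.
Rows: (-168, 840, -488), (-469, 723, -281), (-385, 519, -181).
Expanding along the first row: (-168)(14976) − (840)(-23296) + (-488)(34944) = 0.
Zero determinant ⇒ coplanar.

Yes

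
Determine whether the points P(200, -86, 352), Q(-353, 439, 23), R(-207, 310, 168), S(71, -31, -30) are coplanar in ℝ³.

No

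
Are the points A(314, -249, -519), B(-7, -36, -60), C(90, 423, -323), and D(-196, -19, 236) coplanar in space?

Yes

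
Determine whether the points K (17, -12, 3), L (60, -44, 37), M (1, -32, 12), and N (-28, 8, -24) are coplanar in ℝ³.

The four points are coplanar iff the 3×3 determinant with rows KL, KM, KN is zero.
Rows: (43, -32, 34), (-16, -20, 9), (-45, 20, -27).
Expanding along the first row: (43)(360) − (-32)(837) + (34)(-1220) = 784.
Nonzero ⇒ not coplanar.

No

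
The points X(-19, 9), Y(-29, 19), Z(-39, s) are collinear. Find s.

Collinearity: (Z − X) must be parallel to (Y − X) = (-10, 10).
Cross-multiplying the components: (s − 9)·(-10) = (-20)·(10).
Solving gives s = 29.

29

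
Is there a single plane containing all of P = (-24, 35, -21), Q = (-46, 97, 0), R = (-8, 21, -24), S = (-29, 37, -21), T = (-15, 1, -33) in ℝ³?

The plane through P, Q, R has normal n = PQ × PR = (108, 270, -684) and equation n·X = 21222.
Checking the remaining points: n·S = 21222, n·T = 21222.
All equal 21222, so all 5 points lie in one plane.

Yes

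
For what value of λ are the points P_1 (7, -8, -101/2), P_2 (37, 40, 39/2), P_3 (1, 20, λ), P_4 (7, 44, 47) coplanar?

The points are coplanar iff P_1P_2 · (P_1P_3 × P_1P_4) = 0.
Expanding, this is linear in λ: (-1560)λ + (9360) = 0.
So λ = 6.

6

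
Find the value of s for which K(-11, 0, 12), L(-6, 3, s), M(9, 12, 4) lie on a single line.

10

Collinearity requires KL × KM = 0; each component is linear in s.
The x-component gives (-12)s + (120) = 0, so s = 10.
The remaining components then also vanish.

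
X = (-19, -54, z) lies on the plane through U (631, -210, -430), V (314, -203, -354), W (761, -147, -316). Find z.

A normal to the plane is n = UV × UW = (-3990, 46018, -20881).
X lies in the plane iff n · UX = 0.
This gives (-20881)z + (793478) = 0, so z = 38.

38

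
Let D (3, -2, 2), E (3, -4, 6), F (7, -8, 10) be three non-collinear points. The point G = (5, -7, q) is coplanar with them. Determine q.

10

The plane through D, E, F has equation 8x + 16y + 8z = 8.
Substituting G: (8)q + (-72) = 8, so q = 10.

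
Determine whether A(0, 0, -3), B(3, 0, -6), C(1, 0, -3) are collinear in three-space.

AB = (3, 0, -3), AC = (1, 0, 0).
AB × AC = (0, -3, 0).
The cross product is nonzero, so the points do not lie on one line.

No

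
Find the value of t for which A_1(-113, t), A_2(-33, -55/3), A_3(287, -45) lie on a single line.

Collinearity: (A_1 − A_2) must be parallel to (A_3 − A_2) = (320, -80/3).
Cross-multiplying the components: (t − (-55/3))·(320) = (-80)·(-80/3).
Solving gives t = -35/3.

-35/3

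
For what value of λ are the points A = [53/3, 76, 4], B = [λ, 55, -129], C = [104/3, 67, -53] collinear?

172/3

Direction AC = (17, -9, -57). From the y-coordinate of B, the parameter along the line is τ = (55 − 76)/(-9) = 7/3.
Then λ = 53/3 + 7/3·(17) = 172/3.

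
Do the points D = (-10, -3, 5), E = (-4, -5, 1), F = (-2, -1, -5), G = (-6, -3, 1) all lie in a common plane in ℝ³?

Yes

The four points are coplanar iff the 3×3 determinant with rows DE, DF, DG is zero.
Rows: (6, -2, -4), (8, 2, -10), (4, 0, -4).
Expanding along the first row: (6)(-8) − (-2)(8) + (-4)(-8) = 0.
Zero determinant ⇒ coplanar.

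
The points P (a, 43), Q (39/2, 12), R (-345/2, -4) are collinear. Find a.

783/2

The three points are collinear iff det[PQ; PR] = 0.
This determinant is linear in a: (16)a + (-6264) = 0, so a = 783/2.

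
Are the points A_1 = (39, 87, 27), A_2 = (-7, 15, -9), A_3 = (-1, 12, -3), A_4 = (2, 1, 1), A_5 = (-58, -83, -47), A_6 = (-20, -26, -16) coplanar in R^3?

No

The plane through A_1, A_2, A_3 has normal n = A_1A_2 × A_1A_3 = (-540, 60, 570) and equation n·P = -450.
Checking the remaining points: n·A_4 = -450, n·A_5 = -450, n·A_6 = 120.
Since n·A_6 = 120 ≠ -450, A_6 is off the plane and the points are not all coplanar.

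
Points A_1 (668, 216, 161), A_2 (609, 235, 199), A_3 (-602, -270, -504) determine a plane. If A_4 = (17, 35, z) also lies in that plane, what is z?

A normal to the plane is n = A_1A_2 × A_1A_3 = (5833, -87495, 52804).
A_4 lies in the plane iff n · A_1A_4 = 0.
This gives (52804)z + (3537868) = 0, so z = -67.

-67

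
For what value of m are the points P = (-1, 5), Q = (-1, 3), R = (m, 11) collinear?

-1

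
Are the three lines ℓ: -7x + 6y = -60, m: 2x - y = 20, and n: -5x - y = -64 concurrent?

Lines aᵢx + bᵢy = cᵢ with pairwise distinct directions are concurrent exactly when det[aᵢ bᵢ cᵢ] = 0.
Here the determinant is 0.
It vanishes, so the lines are concurrent at (12, 4).

Yes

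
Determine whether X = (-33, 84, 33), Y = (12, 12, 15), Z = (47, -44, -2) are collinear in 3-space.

No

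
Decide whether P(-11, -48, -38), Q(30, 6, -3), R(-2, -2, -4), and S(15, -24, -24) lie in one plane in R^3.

With P as base: PQ = (41, 54, 35), PR = (9, 46, 34), PS = (26, 24, 14).
PR × PS = (-172, 758, -980).
PQ · (PR × PS) = -420.
Since -420 ≠ 0, the four points are not coplanar.

No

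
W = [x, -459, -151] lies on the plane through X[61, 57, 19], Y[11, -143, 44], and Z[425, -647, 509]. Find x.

The plane through X, Y, Z has equation −80400x + 33600y + 108000z = -937200.
Substituting W: (-80400)x + (-31730400) = -937200, so x = -383.

-383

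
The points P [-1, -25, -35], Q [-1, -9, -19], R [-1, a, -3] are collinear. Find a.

7

Direction PQ = (0, 16, 16). From the z-coordinate of R, the parameter along the line is τ = (-3 − (-35))/16 = 2.
Then a = (-25) + 2·(16) = 7.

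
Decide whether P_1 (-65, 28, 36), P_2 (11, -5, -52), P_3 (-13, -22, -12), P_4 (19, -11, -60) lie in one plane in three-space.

No

The four points are coplanar iff the 3×3 determinant with rows P_1P_2, P_1P_3, P_1P_4 is zero.
Rows: (76, -33, -88), (52, -50, -48), (84, -39, -96).
Expanding along the first row: (76)(2928) − (-33)(-960) + (-88)(2172) = -288.
Nonzero ⇒ not coplanar.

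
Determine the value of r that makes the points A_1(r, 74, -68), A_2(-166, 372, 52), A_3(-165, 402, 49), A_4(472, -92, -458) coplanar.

Coplanarity ⇔ det[A_1A_2; A_1A_3; A_1A_4] = 0.
Expanding, this is linear in r: (16692)r + (0) = 0.
So r = 0.

0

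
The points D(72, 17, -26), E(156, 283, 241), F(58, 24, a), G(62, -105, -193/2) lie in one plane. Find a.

Normal to plane DEG: n = (13821, 3252, -7588); plane equation n·P = 1247684.
Requiring n·F = 1247684: (-7588)a + (879666) = 1247684.
So a = -97/2.

-97/2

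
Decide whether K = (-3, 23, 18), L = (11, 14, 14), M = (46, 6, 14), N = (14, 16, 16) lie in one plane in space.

A normal to the plane through K, L, M is n = KL × KM = (-32, -140, 203).
The plane has equation n·P = 530. For N: n·N = 560.
560 ≠ 530, so N is off the plane.

No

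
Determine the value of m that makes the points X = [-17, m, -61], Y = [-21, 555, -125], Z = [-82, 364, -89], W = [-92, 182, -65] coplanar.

15

The points are coplanar iff XY · (XZ × XW) = 0.
Expanding, this is linear in m: (-1104)m + (16560) = 0.
So m = 15.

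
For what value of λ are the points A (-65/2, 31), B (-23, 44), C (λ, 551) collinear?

695/2

Collinearity: (C − A) must be parallel to (B − A) = (19/2, 13).
Cross-multiplying the components: (λ − (-65/2))·(13) = (520)·(19/2).
Solving gives λ = 695/2.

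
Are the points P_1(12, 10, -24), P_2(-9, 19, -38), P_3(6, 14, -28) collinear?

No

P_1P_2 = (-21, 9, -14), P_1P_3 = (-6, 4, -4).
P_1P_2 × P_1P_3 = (20, 0, -30).
The cross product is nonzero, so the points do not lie on one line.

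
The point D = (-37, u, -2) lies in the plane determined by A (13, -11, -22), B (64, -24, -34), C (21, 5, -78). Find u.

-1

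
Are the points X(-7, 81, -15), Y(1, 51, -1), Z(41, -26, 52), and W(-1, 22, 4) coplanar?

Yes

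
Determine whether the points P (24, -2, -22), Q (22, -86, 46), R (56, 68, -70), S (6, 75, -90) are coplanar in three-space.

With P as base: PQ = (-2, -84, 68), PR = (32, 70, -48), PS = (-18, 77, -68).
PR × PS = (-1064, 3040, 3724).
PQ · (PR × PS) = 0.
The scalar triple product vanishes, so the four points are coplanar.

Yes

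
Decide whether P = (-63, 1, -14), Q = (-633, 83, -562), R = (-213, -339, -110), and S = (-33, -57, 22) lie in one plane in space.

The four points are coplanar iff the 3×3 determinant with rows PQ, PR, PS is zero.
Rows: (-570, 82, -548), (-150, -340, -96), (30, -58, 36).
Expanding along the first row: (-570)(-17808) − (82)(-2520) + (-548)(18900) = 0.
Zero determinant ⇒ coplanar.

Yes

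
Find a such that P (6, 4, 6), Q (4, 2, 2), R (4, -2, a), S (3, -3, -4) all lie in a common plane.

The points are coplanar iff PQ · (PR × PS) = 0.
Expanding, this is linear in a: (-8)a + (-16) = 0.
So a = -2.

-2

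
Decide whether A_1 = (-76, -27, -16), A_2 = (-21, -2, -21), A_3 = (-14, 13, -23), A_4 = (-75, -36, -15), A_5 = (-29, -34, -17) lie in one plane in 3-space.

The plane through A_1, A_2, A_3 has normal n = A_1A_2 × A_1A_3 = (25, 75, 650) and equation n·P = -14325.
Checking the remaining points: n·A_4 = -14325, n·A_5 = -14325.
All equal -14325, so all 5 points lie in one plane.

Yes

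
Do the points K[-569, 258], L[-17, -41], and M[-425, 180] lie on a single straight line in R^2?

KL = (552, -299), KM = (144, -78).
Twice the signed area of △KLM is (552)(-78) − (-299)(144) = 0.
The triangle is degenerate (zero area), so the points are collinear.

Yes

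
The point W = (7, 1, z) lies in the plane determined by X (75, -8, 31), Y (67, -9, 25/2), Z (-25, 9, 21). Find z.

The plane through X, Y, Z has equation (649/2)x + 1770y − 236z = 5723/2.
Substituting W: (-236)z + (8083/2) = 5723/2, so z = 5.

5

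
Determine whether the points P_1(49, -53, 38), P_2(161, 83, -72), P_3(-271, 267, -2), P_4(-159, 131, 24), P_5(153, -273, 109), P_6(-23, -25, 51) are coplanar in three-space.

Yes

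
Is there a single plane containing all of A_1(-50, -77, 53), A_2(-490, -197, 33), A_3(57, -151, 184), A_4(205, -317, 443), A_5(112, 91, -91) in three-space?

The plane through A_1, A_2, A_3 has normal n = A_1A_2 × A_1A_3 = (-17200, 55500, 45400) and equation n·P = -1007300.
Checking the remaining points: n·A_4 = -1007300, n·A_5 = -1007300.
All equal -1007300, so all 5 points lie in one plane.

Yes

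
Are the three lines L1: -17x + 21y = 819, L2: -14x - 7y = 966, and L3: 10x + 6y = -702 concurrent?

Yes

Lines aᵢx + bᵢy = cᵢ with pairwise distinct directions are concurrent exactly when det[aᵢ bᵢ cᵢ] = 0.
Here the determinant is 0.
It vanishes, so the lines are concurrent at (-63, -12).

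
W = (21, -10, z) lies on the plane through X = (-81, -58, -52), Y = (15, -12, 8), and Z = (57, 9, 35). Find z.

11

Coplanarity requires XY · (XZ × XW) = 0.
XY = (96, 46, 60), XZ = (138, 67, 87); the triple product is linear in z with coefficient 84 and constant term -924.
Setting it to zero: z = 11.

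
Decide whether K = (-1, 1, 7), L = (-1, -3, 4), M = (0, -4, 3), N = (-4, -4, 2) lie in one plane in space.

No

A normal to the plane through K, L, M is n = KL × KM = (1, -3, 4).
The plane has equation n·P = 24. For N: n·N = 16.
16 ≠ 24, so N is off the plane.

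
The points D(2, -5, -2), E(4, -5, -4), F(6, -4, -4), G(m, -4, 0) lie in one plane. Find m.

Coplanarity ⇔ det[DE; DF; DG] = 0.
Expanding, this is linear in m: (2)m + (-4) = 0.
So m = 2.

2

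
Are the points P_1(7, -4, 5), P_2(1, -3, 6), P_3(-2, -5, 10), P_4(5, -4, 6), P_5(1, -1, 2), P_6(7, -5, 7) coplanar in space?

The plane through P_1, P_2, P_3 has normal n = P_1P_2 × P_1P_3 = (6, 21, 15) and equation n·P = 33.
Checking the remaining points: n·P_4 = 36, n·P_5 = 15, n·P_6 = 42.
Since n·P_4 = 36 ≠ 33, P_4 is off the plane and the points are not all coplanar.

No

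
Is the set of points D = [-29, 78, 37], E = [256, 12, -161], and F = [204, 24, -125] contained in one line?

No

DE = (285, -66, -198), DF = (233, -54, -162).
Comparing components 3 and 1: (-198)(233) − (285)(-162) = 36 ≠ 0, so DE and DF are not parallel and the points are not collinear.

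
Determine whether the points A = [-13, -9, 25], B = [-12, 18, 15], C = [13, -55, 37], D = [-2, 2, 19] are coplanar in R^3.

The four points are coplanar iff the 3×3 determinant with rows AB, AC, AD is zero.
Rows: (1, 27, -10), (26, -46, 12), (11, 11, -6).
Expanding along the first row: (1)(144) − (27)(-288) + (-10)(792) = 0.
Zero determinant ⇒ coplanar.

Yes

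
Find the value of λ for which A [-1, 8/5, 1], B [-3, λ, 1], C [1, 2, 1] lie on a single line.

6/5

Collinearity requires AB × AC = 0; each component is linear in λ.
The z-component gives (-2)λ + (12/5) = 0, so λ = 6/5.
The remaining components then also vanish.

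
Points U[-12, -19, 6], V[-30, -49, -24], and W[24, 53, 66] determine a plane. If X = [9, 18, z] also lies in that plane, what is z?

41

The plane through U, V, W has equation 360x − 216z = -5616.
Substituting X: (-216)z + (3240) = -5616, so z = 41.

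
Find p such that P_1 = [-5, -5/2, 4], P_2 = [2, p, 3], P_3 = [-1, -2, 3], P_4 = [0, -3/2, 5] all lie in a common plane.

-3/2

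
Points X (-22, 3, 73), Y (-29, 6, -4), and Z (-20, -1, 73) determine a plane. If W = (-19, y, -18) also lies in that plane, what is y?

-16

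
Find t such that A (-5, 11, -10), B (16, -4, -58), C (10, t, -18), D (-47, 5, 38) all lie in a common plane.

Normal to plane ABD: n = (-1008, 1008, -756); plane equation n·P = 23688.
Requiring n·C = 23688: (1008)t + (3528) = 23688.
So t = 20.

20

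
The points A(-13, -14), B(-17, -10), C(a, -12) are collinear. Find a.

-15

Collinearity: (C − A) must be parallel to (B − A) = (-4, 4).
Cross-multiplying the components: (a − (-13))·(4) = (2)·(-4).
Solving gives a = -15.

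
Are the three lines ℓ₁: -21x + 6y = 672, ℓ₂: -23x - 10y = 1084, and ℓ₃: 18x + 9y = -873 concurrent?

Yes

The three lines meet at one point iff the augmented coefficient matrix [aᵢ bᵢ cᵢ] has rank < 3, i.e. its determinant vanishes.
Here the determinant is 0.
It vanishes, so the lines are concurrent at (-38, -21).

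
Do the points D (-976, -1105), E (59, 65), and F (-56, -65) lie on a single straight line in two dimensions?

DE = (1035, 1170), DF = (920, 1040).
det[DE; DF] = (1035)(1040) − (1170)(920) = 0.
The determinant is zero, so the points are collinear.

Yes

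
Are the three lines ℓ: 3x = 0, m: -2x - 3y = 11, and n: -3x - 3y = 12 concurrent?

No

The three lines meet at one point iff the augmented coefficient matrix [aᵢ bᵢ cᵢ] has rank < 3, i.e. its determinant vanishes.
Here the determinant is -9.
Nonzero, so no common point exists.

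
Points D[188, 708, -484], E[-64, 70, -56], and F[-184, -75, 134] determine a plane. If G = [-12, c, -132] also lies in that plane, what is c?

60

The plane through D, E, F has equation −59160x − 3480y − 40020z = 5783760.
Substituting G: (-3480)c + (5992560) = 5783760, so c = 60.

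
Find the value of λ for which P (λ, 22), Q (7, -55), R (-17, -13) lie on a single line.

-37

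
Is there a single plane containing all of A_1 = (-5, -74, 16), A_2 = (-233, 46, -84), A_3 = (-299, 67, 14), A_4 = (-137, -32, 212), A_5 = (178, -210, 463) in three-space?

The plane through A_1, A_2, A_3 has normal n = A_1A_2 × A_1A_3 = (13860, 28944, 3132) and equation n·P = -2161044.
Checking the remaining points: n·A_4 = -2161044, n·A_5 = -2161044.
All equal -2161044, so all 5 points lie in one plane.

Yes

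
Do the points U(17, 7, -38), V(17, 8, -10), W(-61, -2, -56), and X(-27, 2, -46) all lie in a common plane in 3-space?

A normal to the plane through U, V, W is n = UV × UW = (234, -2184, 78).
The plane has equation n·P = -14274. For X: n·X = -14274.
Equal, so X lies in the plane and all four are coplanar.

Yes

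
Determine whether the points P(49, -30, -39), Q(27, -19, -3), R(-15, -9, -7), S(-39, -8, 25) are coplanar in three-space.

No

With P as base: PQ = (-22, 11, 36), PR = (-64, 21, 32), PS = (-88, 22, 64).
PR × PS = (640, 1280, 440).
PQ · (PR × PS) = 15840.
Since 15840 ≠ 0, the four points are not coplanar.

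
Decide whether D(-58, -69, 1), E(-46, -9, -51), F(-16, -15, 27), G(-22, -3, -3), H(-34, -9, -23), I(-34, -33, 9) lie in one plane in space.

The plane through D, E, F has normal n = DE × DF = (4368, -2496, -1872) and equation n·P = -82992.
Checking the remaining points: n·G = -82992, n·H = -82992, n·I = -82992.
All equal -82992, so all 6 points lie in one plane.

Yes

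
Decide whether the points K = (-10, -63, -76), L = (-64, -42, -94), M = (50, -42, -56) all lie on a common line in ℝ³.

No

KL = (-54, 21, -18), KM = (60, 21, 20).
Comparing components 2 and 3: (21)(20) − (-18)(21) = 798 ≠ 0, so KL and KM are not parallel and the points are not collinear.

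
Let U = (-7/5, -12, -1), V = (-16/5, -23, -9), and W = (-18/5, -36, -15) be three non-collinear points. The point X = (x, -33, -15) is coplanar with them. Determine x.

-21/5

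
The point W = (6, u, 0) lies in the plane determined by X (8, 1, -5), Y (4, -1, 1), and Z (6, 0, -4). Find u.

The plane through X, Y, Z has equation 4x − 8y = 24.
Substituting W: (-8)u + (24) = 24, so u = 0.

0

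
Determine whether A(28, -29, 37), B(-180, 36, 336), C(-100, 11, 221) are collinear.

AB = (-208, 65, 299), AC = (-128, 40, 184).
Each component of AC is 8/13 times the corresponding component of AB, so AC = 8/13·AB and the points are collinear.

Yes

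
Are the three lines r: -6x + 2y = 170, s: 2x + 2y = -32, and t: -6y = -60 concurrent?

Intersecting r and s: solving the 2×2 system gives (x, y) = (-101/4, 37/4).
Substitute into t: (0)(-101/4) + (-6)(37/4) = -111/2.
But t requires -60 ≠ -111/2, so the three lines have no common point.

No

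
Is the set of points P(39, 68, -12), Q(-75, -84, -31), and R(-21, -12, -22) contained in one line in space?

Yes

PQ = (-114, -152, -19), PR = (-60, -80, -10).
Each component of PR is 10/19 times the corresponding component of PQ, so PR = 10/19·PQ and the points are collinear.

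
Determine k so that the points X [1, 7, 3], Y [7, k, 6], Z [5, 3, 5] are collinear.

Collinearity requires XY × XZ = 0; each component is linear in k.
The x-component gives (2)k + (-2) = 0, so k = 1.
The remaining components then also vanish.

1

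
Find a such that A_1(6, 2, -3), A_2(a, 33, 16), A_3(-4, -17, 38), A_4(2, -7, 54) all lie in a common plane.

24

Normal to plane A_1A_3A_4: n = (-714, 406, 14); plane equation n·P = -3514.
Requiring n·A_2 = -3514: (-714)a + (13622) = -3514.
So a = 24.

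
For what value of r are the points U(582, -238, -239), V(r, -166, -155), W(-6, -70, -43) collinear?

Direction UW = (-588, 168, 196). From the y-coordinate of V, the parameter along the line is τ = (-166 − (-238))/168 = 3/7.
Then r = 582 + 3/7·(-588) = 330.

330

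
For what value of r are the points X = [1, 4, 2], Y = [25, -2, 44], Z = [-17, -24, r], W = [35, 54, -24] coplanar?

18

The points are coplanar iff XY · (XZ × XW) = 0.
Expanding, this is linear in r: (-1404)r + (25272) = 0.
So r = 18.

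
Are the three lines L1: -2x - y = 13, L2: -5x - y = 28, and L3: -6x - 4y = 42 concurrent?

Yes

Lines aᵢx + bᵢy = cᵢ with pairwise distinct directions are concurrent exactly when det[aᵢ bᵢ cᵢ] = 0.
Here the determinant is 0.
It vanishes, so the lines are concurrent at (-5, -3).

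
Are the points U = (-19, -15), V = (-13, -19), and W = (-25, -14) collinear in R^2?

No

UV = (6, -4), UW = (-6, 1).
If collinear, UW would be a scalar multiple of UV. But (6)·(1) ≠ (-4)·(-6) (difference -18), so they are not parallel; the points are not collinear.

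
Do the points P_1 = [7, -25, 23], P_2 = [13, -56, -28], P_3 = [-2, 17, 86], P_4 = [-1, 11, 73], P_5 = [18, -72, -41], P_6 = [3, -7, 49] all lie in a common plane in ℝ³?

The plane through P_1, P_2, P_3 has normal n = P_1P_2 × P_1P_3 = (189, 81, -27) and equation n·P = -1323.
Checking the remaining points: n·P_4 = -1269, n·P_5 = -1323, n·P_6 = -1323.
Since n·P_4 = -1269 ≠ -1323, P_4 is off the plane and the points are not all coplanar.

No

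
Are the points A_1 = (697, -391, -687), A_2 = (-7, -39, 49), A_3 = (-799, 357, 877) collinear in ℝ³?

A_1A_2 = (-704, 352, 736), A_1A_3 = (-1496, 748, 1564).
A_1A_2 × A_1A_3 = (0, 0, 0).
The cross product vanishes, so the three points are collinear.

Yes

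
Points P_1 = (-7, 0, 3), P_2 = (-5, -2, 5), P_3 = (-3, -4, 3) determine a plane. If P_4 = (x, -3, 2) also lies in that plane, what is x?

The plane through P_1, P_2, P_3 has equation 8x + 8y = -56.
Substituting P_4: (8)x + (-24) = -56, so x = -4.

-4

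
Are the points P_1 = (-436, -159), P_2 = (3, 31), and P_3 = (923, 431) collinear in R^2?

No

P_1P_2 = (439, 190), P_1P_3 = (1359, 590).
det[P_1P_2; P_1P_3] = (439)(590) − (190)(1359) = 800.
The determinant is nonzero, so they are not collinear.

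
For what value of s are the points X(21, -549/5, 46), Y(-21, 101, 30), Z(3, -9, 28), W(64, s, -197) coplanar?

-411/5

Coplanarity ⇔ det[XY; XZ; XW] = 0.
Expanding, this is linear in s: (-468)s + (-192348/5) = 0.
So s = -411/5.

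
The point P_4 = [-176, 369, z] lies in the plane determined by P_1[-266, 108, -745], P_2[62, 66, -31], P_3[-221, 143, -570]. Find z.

The plane through P_1, P_2, P_3 has equation −32340x − 25270y + 13370z = -4087370.
Substituting P_4: (13370)z + (-3632790) = -4087370, so z = -34.

-34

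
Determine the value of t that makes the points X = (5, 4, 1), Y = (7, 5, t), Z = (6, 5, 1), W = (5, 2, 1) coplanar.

1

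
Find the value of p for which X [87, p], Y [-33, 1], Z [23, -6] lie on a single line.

-14

The three points are collinear iff det[XY; XZ] = 0.
This determinant is linear in p: (56)p + (784) = 0, so p = -14.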